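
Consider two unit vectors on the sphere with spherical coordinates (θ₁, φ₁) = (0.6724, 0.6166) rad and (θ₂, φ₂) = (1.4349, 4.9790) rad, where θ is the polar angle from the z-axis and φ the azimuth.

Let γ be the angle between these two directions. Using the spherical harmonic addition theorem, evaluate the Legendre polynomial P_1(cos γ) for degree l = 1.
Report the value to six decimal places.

Expand P_1 via completeness: Σ_{m} conj(Y_{1,m}) at Ω₁ times Y_{1,m} at Ω₂ —
  m=-1: +0.175568+0.124440i × +0.090186+0.330215i = -0.025258+0.069198i  (running Σ = -0.025258+0.069198i)
  m=0: +0.382248-0.000000i × +0.066195+0.000000i = +0.025303+0.000000i  (running Σ = +0.000045+0.069198i)
  m=1: -0.175568+0.124440i × -0.090186+0.330215i = -0.025258-0.069198i  (running Σ = -0.025214+0.000000i)
Total Σ_m = -0.025214+0.000000i. Multiply by 4.188790: -0.105615+0.000000i. P_1(cos γ) = -0.105615

-0.105615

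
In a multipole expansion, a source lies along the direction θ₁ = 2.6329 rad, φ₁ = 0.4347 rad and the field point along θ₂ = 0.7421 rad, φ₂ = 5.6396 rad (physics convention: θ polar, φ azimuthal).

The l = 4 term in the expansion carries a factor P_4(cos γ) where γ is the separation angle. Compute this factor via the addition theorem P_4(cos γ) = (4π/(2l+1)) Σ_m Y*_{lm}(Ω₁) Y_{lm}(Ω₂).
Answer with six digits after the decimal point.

Expand P_4 via completeness: Σ_{m} conj(Y_{4,m}) at Ω₁ times Y_{4,m} at Ω₂ —
  term(m=-4) = (-0.000894, -0.002118)   from Y*(Ω₁)=(-0.004164, 0.024549), Y(Ω₂)=(-0.077864, 0.049607)
  term(m=-3) = (0.035810, 0.003349)   from Y*(Ω₁)=(-0.033284, -0.121828), Y(Ω₂)=(-0.100311, 0.266532)
  term(m=-2) = (-0.081524, 0.122879)   from Y*(Ω₁)=(0.222201, 0.263060), Y(Ω₂)=(0.119838, 0.411132)
  term(m=-1) = (-0.042111, -0.078475)   from Y*(Ω₁)=(-0.427020, -0.198275), Y(Ω₂)=(0.151322, 0.113511)
  term(m=+0) = (-0.015982, 0.000000)   from Y*(Ω₁)=(0.050898, -0.000000), Y(Ω₂)=(-0.314006, 0.000000)
  term(m=+1) = (-0.042111, 0.078475)   from Y*(Ω₁)=(0.427020, -0.198275), Y(Ω₂)=(-0.151322, 0.113511)
  term(m=+2) = (-0.081524, -0.122879)   from Y*(Ω₁)=(0.222201, -0.263060), Y(Ω₂)=(0.119838, -0.411132)
  term(m=+3) = (0.035810, -0.003349)   from Y*(Ω₁)=(0.033284, -0.121828), Y(Ω₂)=(0.100311, 0.266532)
  term(m=+4) = (-0.000894, 0.002118)   from Y*(Ω₁)=(-0.004164, -0.024549), Y(Ω₂)=(-0.077864, -0.049607)
Accumulated sum (-0.193421, 0.000000); after 4π/(2l+1) scaling, (-0.270066, 0.000000) ⇒ P_4 = -0.270066

-0.270066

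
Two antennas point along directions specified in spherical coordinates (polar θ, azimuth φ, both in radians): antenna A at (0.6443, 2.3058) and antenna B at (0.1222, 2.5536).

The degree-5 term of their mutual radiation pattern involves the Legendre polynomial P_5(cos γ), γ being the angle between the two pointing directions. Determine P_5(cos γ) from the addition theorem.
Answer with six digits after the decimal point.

Expand P_5 via completeness: Σ_{m} conj(Y_{5,m}) at Ω₁ times Y_{5,m} at Ω₂ —
  m=-5: Y*=0.01845 - 0.03124j  Y=0.00001 - 0.00000j  product 0.00000 - 0.00000j
  m=-4: Y*=-0.14964 + 0.03058j  Y=-0.00023 + 0.00023j  product 0.00003 - 0.00004j
  m=-3: Y*=0.28702 + 0.21113j  Y=0.00095 - 0.00484j  product 0.00129 - 0.00119j
  m=-2: Y*=-0.04514 - 0.44633j  Y=0.01880 + 0.04511j  product 0.01929 - 0.01043j
  m=-1: Y*=-0.08150 + 0.09015j  Y=-0.24651 - 0.16434j  product 0.03491 - 0.00883j
  m=+0: Y*=-0.37433 + 0.00000j  Y=0.83365 + 0.00000j  product -0.31206 + 0.00000j
  m=+1: Y*=0.08150 + 0.09015j  Y=0.24651 - 0.16434j  product 0.03491 + 0.00883j
  m=+2: Y*=-0.04514 + 0.44633j  Y=0.01880 - 0.04511j  product 0.01929 + 0.01043j
  m=+3: Y*=-0.28702 + 0.21113j  Y=-0.00095 - 0.00484j  product 0.00129 + 0.00119j
  m=+4: Y*=-0.14964 - 0.03058j  Y=-0.00023 - 0.00023j  product 0.00003 + 0.00004j
  m=+5: Y*=-0.01845 - 0.03124j  Y=-0.00001 - 0.00000j  product 0.00000 + 0.00000j
Accumulated sum -0.20103 - 0.00000j; after 4π/(2l+1) scaling, -0.22966 - 0.00000j ⇒ P_5 = -0.229661

-0.229661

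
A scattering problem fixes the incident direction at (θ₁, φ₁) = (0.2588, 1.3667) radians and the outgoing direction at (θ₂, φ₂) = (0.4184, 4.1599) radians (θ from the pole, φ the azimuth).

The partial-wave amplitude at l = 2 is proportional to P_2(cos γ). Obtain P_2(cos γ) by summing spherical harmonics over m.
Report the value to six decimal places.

0.425697

Addition theorem: P_2(cos γ) = (4π/5) Σ_m Y*_{lm}(Ω₁) Y_{lm}(Ω₂), m = −2…2:
  term(m=-2) = (0.001237, 0.001035)   from Y*(Ω₁)=(-0.023221, 0.010043), Y(Ω₂)=(-0.028641, -0.056972)
  term(m=-1) = (-0.051524, -0.018714)   from Y*(Ω₁)=(0.038738, 0.187160), Y(Ω₂)=(-0.150520, 0.244139)
  term(m=+0) = (0.269953, 0.000000)   from Y*(Ω₁)=(0.568813, -0.000000), Y(Ω₂)=(0.474590, 0.000000)
  term(m=+1) = (-0.051524, 0.018714)   from Y*(Ω₁)=(-0.038738, 0.187160), Y(Ω₂)=(0.150520, 0.244139)
  term(m=+2) = (0.001237, -0.001035)   from Y*(Ω₁)=(-0.023221, -0.010043), Y(Ω₂)=(-0.028641, 0.056972)
Σ over m = (0.169380, -0.000000); ×(4π/5) → (0.425697, -0.000000). Real part: 0.425697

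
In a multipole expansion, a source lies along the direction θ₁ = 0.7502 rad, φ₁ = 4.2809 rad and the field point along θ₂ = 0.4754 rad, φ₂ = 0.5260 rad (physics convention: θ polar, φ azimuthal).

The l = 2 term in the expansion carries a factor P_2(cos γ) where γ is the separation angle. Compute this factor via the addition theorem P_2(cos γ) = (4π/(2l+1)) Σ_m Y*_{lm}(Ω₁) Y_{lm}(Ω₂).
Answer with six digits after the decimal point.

Summing Y*_{l m}(θ₁,φ₁)·Y_{l m}(θ₂,φ₂) over m ∈ [−2, 2]; prefactor 4π/(2·2+1) = 2.513274:
  m=-2: -0.11674 + 0.13642j × 0.04012 - 0.07027j = 0.00490 + 0.01368j  (running Σ = 0.00490 + 0.01368j)
  m=-1: -0.16115 - 0.35000j × 0.27188 - 0.15784j = -0.09906 - 0.06972j  (running Σ = -0.09416 - 0.05605j)
  m=0: 0.19097 + 0.00000j × 0.43257 + 0.00000j = 0.08261 + 0.00000j  (running Σ = -0.01155 - 0.05605j)
  m=1: 0.16115 - 0.35000j × -0.27188 - 0.15784j = -0.09906 + 0.06972j  (running Σ = -0.11061 + 0.01368j)
  m=2: -0.11674 - 0.13642j × 0.04012 + 0.07027j = 0.00490 - 0.01368j  (running Σ = -0.10570 + 0.00000j)
Σ over m = -0.10570 + 0.00000j; ×(4π/5) → -0.26566 + 0.00000j. Real part: -0.265663

-0.265663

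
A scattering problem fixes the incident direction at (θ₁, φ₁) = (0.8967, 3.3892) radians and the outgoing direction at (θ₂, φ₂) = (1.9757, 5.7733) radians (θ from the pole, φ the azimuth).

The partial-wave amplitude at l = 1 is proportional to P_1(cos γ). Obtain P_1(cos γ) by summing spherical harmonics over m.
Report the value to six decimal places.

-0.767630

Summing Y*_{l m}(θ₁,φ₁)·Y_{l m}(θ₂,φ₂) over m ∈ [−1, 1]; prefactor 4π/(2·1+1) = 4.188790:
  m=-1: -0.261692-0.066154i × +0.277164+0.154993i = -0.062278-0.058896i  (running Σ = -0.062278-0.058896i)
  m=0: +0.304982-0.000000i × -0.192475+0.000000i = -0.058701+0.000000i  (running Σ = -0.120980-0.058896i)
  m=1: +0.261692-0.066154i × -0.277164+0.154993i = -0.062278+0.058896i  (running Σ = -0.183258+0.000000i)
Total Σ_m = -0.183258+0.000000i. Multiply by 4.188790: -0.767630+0.000000i. P_1(cos γ) = -0.767630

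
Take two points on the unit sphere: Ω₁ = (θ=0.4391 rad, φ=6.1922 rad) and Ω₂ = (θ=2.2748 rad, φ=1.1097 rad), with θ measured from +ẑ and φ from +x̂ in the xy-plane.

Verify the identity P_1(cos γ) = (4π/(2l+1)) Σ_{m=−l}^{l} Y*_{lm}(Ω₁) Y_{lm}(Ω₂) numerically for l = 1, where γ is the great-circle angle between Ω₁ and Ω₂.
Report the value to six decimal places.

Addition theorem: P_1(cos γ) = (4π/3) Σ_m Y*_{lm}(Ω₁) Y_{lm}(Ω₂), m = −1…1:
  term(m=-1) = (0.013992, -0.036062)   from Y*(Ω₁)=(0.146271, -0.013345), Y(Ω₂)=(0.117175, -0.235852)
  term(m=+0) = (-0.139866, 0.000000)   from Y*(Ω₁)=(0.442251, -0.000000), Y(Ω₂)=(-0.316260, 0.000000)
  term(m=+1) = (0.013992, 0.036062)   from Y*(Ω₁)=(-0.146271, -0.013345), Y(Ω₂)=(-0.117175, -0.235852)
Σ over m = (-0.111883, 0.000000); ×(4π/3) → (-0.468654, 0.000000). Real part: -0.468654

-0.468654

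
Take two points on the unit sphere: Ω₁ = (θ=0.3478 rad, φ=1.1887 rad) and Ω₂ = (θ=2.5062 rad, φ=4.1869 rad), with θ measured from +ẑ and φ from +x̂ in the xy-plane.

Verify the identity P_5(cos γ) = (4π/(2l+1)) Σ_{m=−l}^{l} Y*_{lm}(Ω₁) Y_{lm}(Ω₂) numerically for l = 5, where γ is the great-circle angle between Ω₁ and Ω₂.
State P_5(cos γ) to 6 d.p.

Summing Y*_{l m}(θ₁,φ₁)·Y_{l m}(θ₂,φ₂) over m ∈ [−5, 5]; prefactor 4π/(2·5+1) = 1.142397:
  [-5]  conj(Y_{5,-5})(Ω₁) = +0.002013-0.000711i ; Y_{5,-5}(Ω₂) = -0.016808-0.029758i ; Δ = -0.000055-0.000048i
  [-4]  conj(Y_{5,-4})(Ω₁) = +0.000789-0.018603i ; Y_{5,-4}(Ω₂) = +0.074237-0.126367i ; Δ = -0.002292-0.001481i
  [-3]  conj(Y_{5,-3})(Ω₁) = -0.086800-0.039233i ; Y_{5,-3}(Ω₂) = +0.349288+0.001981i ; Δ = -0.030241-0.013875i
  [-2]  conj(Y_{5,-2})(Ω₁) = -0.220676+0.211510i ; Y_{5,-2}(Ω₂) = +0.225120+0.393346i ; Δ = -0.132875-0.039187i
  [-1]  conj(Y_{5,-1})(Ω₁) = +0.204765+0.509563i ; Y_{5,-1}(Ω₂) = -0.070837+0.122159i ; Δ = -0.076752-0.011082i
  [+0]  conj(Y_{5,0})(Ω₁) = +0.257815-0.000000i ; Y_{5,0}(Ω₂) = +0.367918+0.000000i ; Δ = +0.094855+0.000000i
  [+1]  conj(Y_{5,1})(Ω₁) = -0.204765+0.509563i ; Y_{5,1}(Ω₂) = +0.070837+0.122159i ; Δ = -0.076752+0.011082i
  [+2]  conj(Y_{5,2})(Ω₁) = -0.220676-0.211510i ; Y_{5,2}(Ω₂) = +0.225120-0.393346i ; Δ = -0.132875+0.039187i
  [+3]  conj(Y_{5,3})(Ω₁) = +0.086800-0.039233i ; Y_{5,3}(Ω₂) = -0.349288+0.001981i ; Δ = -0.030241+0.013875i
  [+4]  conj(Y_{5,4})(Ω₁) = +0.000789+0.018603i ; Y_{5,4}(Ω₂) = +0.074237+0.126367i ; Δ = -0.002292+0.001481i
  [+5]  conj(Y_{5,5})(Ω₁) = -0.002013-0.000711i ; Y_{5,5}(Ω₂) = +0.016808-0.029758i ; Δ = -0.000055+0.000048i
Accumulated sum -0.389575-0.000000i; after 4π/(2l+1) scaling, -0.445050-0.000000i ⇒ P_5 = -0.445050

-0.445050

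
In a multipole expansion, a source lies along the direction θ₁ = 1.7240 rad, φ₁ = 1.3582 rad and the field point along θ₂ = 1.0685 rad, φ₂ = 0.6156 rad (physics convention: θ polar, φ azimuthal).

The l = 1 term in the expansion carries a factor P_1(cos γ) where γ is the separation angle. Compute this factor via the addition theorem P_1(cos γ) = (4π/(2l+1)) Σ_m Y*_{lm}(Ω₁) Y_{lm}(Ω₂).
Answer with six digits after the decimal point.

Addition theorem: P_1(cos γ) = (4π/3) Σ_m Y*_{lm}(Ω₁) Y_{lm}(Ω₂), m = −1…1:
  m=-1: +0.072045+0.333760i × +0.247229-0.174862i = +0.076174+0.069917i  (running Σ = +0.076174+0.069917i)
  m=0: -0.074563-0.000000i × +0.235233+0.000000i = -0.017540-0.000000i  (running Σ = +0.058634+0.069917i)
  m=1: -0.072045+0.333760i × -0.247229-0.174862i = +0.076174-0.069917i  (running Σ = +0.134808+0.000000i)
Accumulated sum +0.134808+0.000000i; after 4π/(2l+1) scaling, +0.564680+0.000000i ⇒ P_1 = 0.564680

0.564680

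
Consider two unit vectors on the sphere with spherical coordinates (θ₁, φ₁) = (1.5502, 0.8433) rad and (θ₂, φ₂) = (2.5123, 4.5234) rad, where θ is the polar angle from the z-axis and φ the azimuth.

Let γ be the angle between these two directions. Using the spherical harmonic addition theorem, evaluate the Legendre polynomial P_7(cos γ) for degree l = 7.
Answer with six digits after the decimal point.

-0.262601

Term-by-term m-sum for l=7 (normalisation 4π/15 = 0.837758):
  [-7]  conj(Y_{7,-7})(Ω₁) = 0.46366 - 0.18524j ; Y_{7,-7}(Ω₂) = 0.01186 - 0.00300j ; Δ = 0.00494 - 0.00359j
  [-6]  conj(Y_{7,-6})(Ω₁) = 0.01310 - 0.03618j ; Y_{7,-6}(Ω₂) = 0.02660 + 0.05698j ; Δ = 0.00241 - 0.00022j
  [-5]  conj(Y_{7,-5})(Ω₁) = 0.17344 + 0.32061j ; Y_{7,-5}(Ω₂) = -0.15746 + 0.11381j ; Δ = -0.06380 - 0.03074j
  [-4]  conj(Y_{7,-4})(Ω₁) = 0.04401 + 0.01038j ; Y_{7,-4}(Ω₂) = -0.28475 - 0.26845j ; Δ = -0.00975 - 0.01477j
  [-3]  conj(Y_{7,-3})(Ω₁) = -0.26901 + 0.18870j ; Y_{7,-3}(Ω₂) = 0.25379 - 0.39861j ; Δ = 0.00694 + 0.15512j
  [-2]  conj(Y_{7,-2})(Ω₁) = -0.00557 + 0.04784j ; Y_{7,-2}(Ω₂) = 0.17069 + 0.06777j ; Δ = -0.00419 + 0.00779j
  [-1]  conj(Y_{7,-1})(Ω₁) = -0.20991 - 0.23574j ; Y_{7,-1}(Ω₂) = 0.05963 - 0.31175j ; Δ = -0.08601 + 0.05138j
  [+0]  conj(Y_{7,0})(Ω₁) = -0.04903 + 0.00000j ; Y_{7,0}(Ω₂) = 0.29686 + 0.00000j ; Δ = -0.01456 + 0.00000j
  [+1]  conj(Y_{7,1})(Ω₁) = 0.20991 - 0.23574j ; Y_{7,1}(Ω₂) = -0.05963 - 0.31175j ; Δ = -0.08601 - 0.05138j
  [+2]  conj(Y_{7,2})(Ω₁) = -0.00557 - 0.04784j ; Y_{7,2}(Ω₂) = 0.17069 - 0.06777j ; Δ = -0.00419 - 0.00779j
  [+3]  conj(Y_{7,3})(Ω₁) = 0.26901 + 0.18870j ; Y_{7,3}(Ω₂) = -0.25379 - 0.39861j ; Δ = 0.00694 - 0.15512j
  [+4]  conj(Y_{7,4})(Ω₁) = 0.04401 - 0.01038j ; Y_{7,4}(Ω₂) = -0.28475 + 0.26845j ; Δ = -0.00975 + 0.01477j
  [+5]  conj(Y_{7,5})(Ω₁) = -0.17344 + 0.32061j ; Y_{7,5}(Ω₂) = 0.15746 + 0.11381j ; Δ = -0.06380 + 0.03074j
  [+6]  conj(Y_{7,6})(Ω₁) = 0.01310 + 0.03618j ; Y_{7,6}(Ω₂) = 0.02660 - 0.05698j ; Δ = 0.00241 + 0.00022j
  [+7]  conj(Y_{7,7})(Ω₁) = -0.46366 - 0.18524j ; Y_{7,7}(Ω₂) = -0.01186 - 0.00300j ; Δ = 0.00494 + 0.00359j
Accumulated sum -0.31346 - 0.00000j; after 4π/(2l+1) scaling, -0.26260 - 0.00000j ⇒ P_7 = -0.262601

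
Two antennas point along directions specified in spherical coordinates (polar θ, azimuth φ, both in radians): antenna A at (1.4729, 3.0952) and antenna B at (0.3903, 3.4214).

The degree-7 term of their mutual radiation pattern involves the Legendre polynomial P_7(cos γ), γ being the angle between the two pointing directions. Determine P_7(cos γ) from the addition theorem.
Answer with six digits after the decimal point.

Expand P_7 via completeness: Σ_{m} conj(Y_{7,m}) at Ω₁ times Y_{7,m} at Ω₂ —
  m=-7: Y*=(-0.458246, 0.154277)  Y=(0.000218, 0.000534)  product (-0.000182, -0.000211)
  m=-6: Y*=(0.170839, -0.048822)  Y=(-0.000566, -0.005218)  product (-0.000351, -0.000864)
  m=-5: Y*=(0.305337, -0.072125)  Y=(-0.005059, 0.029163)  product (0.000559, 0.009269)
  m=-4: Y*=(-0.198877, 0.037335)  Y=(0.050378, -0.103874)  product (-0.006141, 0.022539)
  m=-3: Y*=(-0.257308, 0.036045)  Y=(-0.208156, 0.231956)  product (0.045199, -0.067187)
  m=-2: Y*=(0.210565, -0.019594)  Y=(0.452971, -0.283747)  product (0.089820, -0.068623)
  m=-1: Y*=(0.238450, -0.011070)  Y=(-0.391468, 0.112487)  product (-0.092100, 0.031156)
  m=+0: Y*=(-0.213929, -0.000000)  Y=(-0.260274, 0.000000)  product (0.055680, 0.000000)
  m=+1: Y*=(-0.238450, -0.011070)  Y=(0.391468, 0.112487)  product (-0.092100, -0.031156)
  m=+2: Y*=(0.210565, 0.019594)  Y=(0.452971, 0.283747)  product (0.089820, 0.068623)
  m=+3: Y*=(0.257308, 0.036045)  Y=(0.208156, 0.231956)  product (0.045199, 0.067187)
  m=+4: Y*=(-0.198877, -0.037335)  Y=(0.050378, 0.103874)  product (-0.006141, -0.022539)
  m=+5: Y*=(-0.305337, -0.072125)  Y=(0.005059, 0.029163)  product (0.000559, -0.009269)
  m=+6: Y*=(0.170839, 0.048822)  Y=(-0.000566, 0.005218)  product (-0.000351, 0.000864)
  m=+7: Y*=(0.458246, 0.154277)  Y=(-0.000218, 0.000534)  product (-0.000182, 0.000211)
Total Σ_m = (0.129287, 0.000000). Multiply by 0.837758: (0.108311, 0.000000). P_7(cos γ) = 0.108311

0.108311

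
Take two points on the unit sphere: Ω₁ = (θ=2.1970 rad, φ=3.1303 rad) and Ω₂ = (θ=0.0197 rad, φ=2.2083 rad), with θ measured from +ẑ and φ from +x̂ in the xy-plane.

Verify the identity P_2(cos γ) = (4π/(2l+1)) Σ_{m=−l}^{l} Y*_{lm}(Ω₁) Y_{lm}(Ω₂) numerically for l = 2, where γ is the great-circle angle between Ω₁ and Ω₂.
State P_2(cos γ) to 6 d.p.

Summing Y*_{l m}(θ₁,φ₁)·Y_{l m}(θ₂,φ₂) over m ∈ [−2, 2]; prefactor 4π/(2·2+1) = 2.513274:
  m=-2: Y*=(0.253531, -0.005727)  Y=(-0.000044, 0.000143)  product (-0.000010, 0.000037)
  m=-1: Y*=(0.366837, -0.004143)  Y=(-0.009056, -0.012227)  product (-0.003373, -0.004448)
  m=+0: Y*=(0.009602, -0.000000)  Y=(0.630416, 0.000000)  product (0.006053, 0.000000)
  m=+1: Y*=(-0.366837, -0.004143)  Y=(0.009056, -0.012227)  product (-0.003373, 0.004448)
  m=+2: Y*=(0.253531, 0.005727)  Y=(-0.000044, -0.000143)  product (-0.000010, -0.000037)
Total Σ_m = (-0.000713, 0.000000). Multiply by 2.513274: (-0.001791, 0.000000). P_2(cos γ) = -0.001791

-0.001791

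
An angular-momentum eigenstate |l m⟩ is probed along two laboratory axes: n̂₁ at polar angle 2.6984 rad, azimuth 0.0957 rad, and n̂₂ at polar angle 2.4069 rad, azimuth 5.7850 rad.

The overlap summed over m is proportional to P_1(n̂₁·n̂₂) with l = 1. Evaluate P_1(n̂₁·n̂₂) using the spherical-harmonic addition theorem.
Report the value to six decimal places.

0.908592

Addition theorem: P_1(cos γ) = (4π/3) Σ_m Y*_{lm}(Ω₁) Y_{lm}(Ω₂), m = −1…1:
  [-1]  conj(Y_{1,-1})(Ω₁) = +0.147479+0.014157i ; Y_{1,-1}(Ω₂) = +0.203454+0.110668i ; Δ = +0.028438+0.019202i
  [+0]  conj(Y_{1,0})(Ω₁) = -0.441397-0.000000i ; Y_{1,0}(Ω₂) = -0.362561+0.000000i ; Δ = +0.160033+0.000000i
  [+1]  conj(Y_{1,1})(Ω₁) = -0.147479+0.014157i ; Y_{1,1}(Ω₂) = -0.203454+0.110668i ; Δ = +0.028438-0.019202i
Total Σ_m = +0.216910+0.000000i. Multiply by 4.188790: +0.908592+0.000000i. P_1(cos γ) = 0.908592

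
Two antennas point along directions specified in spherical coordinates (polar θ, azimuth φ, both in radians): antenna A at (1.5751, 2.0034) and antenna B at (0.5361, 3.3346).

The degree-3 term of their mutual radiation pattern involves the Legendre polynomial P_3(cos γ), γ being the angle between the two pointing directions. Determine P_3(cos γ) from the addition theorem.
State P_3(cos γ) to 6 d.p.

-0.172214

Addition theorem: P_3(cos γ) = (4π/7) Σ_m Y*_{lm}(Ω₁) Y_{lm}(Ω₂), m = −3…3:
  m=-3: +0.401763-0.112484i × -0.046539+0.030426i = -0.015275+0.017459i  (running Σ = -0.015275+0.017459i)
  m=-2: +0.002852+0.003348i × +0.212364-0.086306i = +0.000895+0.000465i  (running Σ = -0.014380+0.017924i)
  m=-1: +0.135475-0.293378i × -0.436698+0.085348i = -0.034122+0.139680i  (running Σ = -0.048503+0.157604i)
  m=0: +0.004818-0.000000i × +0.223127+0.000000i = +0.001075+0.000000i  (running Σ = -0.047428+0.157604i)
  m=1: -0.135475-0.293378i × +0.436698+0.085348i = -0.034122-0.139680i  (running Σ = -0.081550+0.017924i)
  m=2: +0.002852-0.003348i × +0.212364+0.086306i = +0.000895-0.000465i  (running Σ = -0.080655+0.017459i)
  m=3: -0.401763-0.112484i × +0.046539+0.030426i = -0.015275-0.017459i  (running Σ = -0.095931-0.000000i)
Accumulated sum -0.095931-0.000000i; after 4π/(2l+1) scaling, -0.172214-0.000000i ⇒ P_3 = -0.172214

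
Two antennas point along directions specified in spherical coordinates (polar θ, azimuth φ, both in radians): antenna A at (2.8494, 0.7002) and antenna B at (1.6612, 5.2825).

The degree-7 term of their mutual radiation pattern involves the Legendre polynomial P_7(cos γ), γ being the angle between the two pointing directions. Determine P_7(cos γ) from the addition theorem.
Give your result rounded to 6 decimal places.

-0.105374

Summing Y*_{l m}(θ₁,φ₁)·Y_{l m}(θ₂,φ₂) over m ∈ [−7, 7]; prefactor 4π/(2·7+1) = 0.837758:
  term(m=-7) = (0.000032, -0.000025)   from Y*(Ω₁)=(0.000015, -0.000081), Y(Ω₂)=(0.364800, 0.320996)
  term(m=-6) = (-0.000120, -0.000119)   from Y*(Ω₁)=(0.000501, 0.000893), Y(Ω₂)=(-0.158440, 0.045401)
  term(m=-5) = (0.001547, -0.002033)   from Y*(Ω₁)=(-0.007439, -0.002795), Y(Ω₂)=(-0.092226, 0.307890)
  term(m=-4) = (-0.007064, -0.004048)   from Y*(Ω₁)=(0.040681, -0.014427), Y(Ω₂)=(-0.122903, -0.143090)
  term(m=-3) = (0.017044, -0.041434)   from Y*(Ω₁)=(-0.083827, 0.143133), Y(Ω₂)=(-0.267475, 0.037567)
  term(m=-2) = (-0.081666, -0.021741)   from Y*(Ω₁)=(-0.072479, -0.421229), Y(Ω₂)=(0.082528, -0.179676)
  term(m=-1) = (0.019919, -0.152254)   from Y*(Ω₁)=(0.469415, 0.395543), Y(Ω₂)=(-0.135011, -0.210585)
  term(m=+0) = (-0.025164, -0.000000)   from Y*(Ω₁)=(-0.125680, -0.000000), Y(Ω₂)=(0.200221, 0.000000)
  term(m=+1) = (0.019919, 0.152254)   from Y*(Ω₁)=(-0.469415, 0.395543), Y(Ω₂)=(0.135011, -0.210585)
  term(m=+2) = (-0.081666, 0.021741)   from Y*(Ω₁)=(-0.072479, 0.421229), Y(Ω₂)=(0.082528, 0.179676)
  term(m=+3) = (0.017044, 0.041434)   from Y*(Ω₁)=(0.083827, 0.143133), Y(Ω₂)=(0.267475, 0.037567)
  term(m=+4) = (-0.007064, 0.004048)   from Y*(Ω₁)=(0.040681, 0.014427), Y(Ω₂)=(-0.122903, 0.143090)
  term(m=+5) = (0.001547, 0.002033)   from Y*(Ω₁)=(0.007439, -0.002795), Y(Ω₂)=(0.092226, 0.307890)
  term(m=+6) = (-0.000120, 0.000119)   from Y*(Ω₁)=(0.000501, -0.000893), Y(Ω₂)=(-0.158440, -0.045401)
  term(m=+7) = (0.000032, 0.000025)   from Y*(Ω₁)=(-0.000015, -0.000081), Y(Ω₂)=(-0.364800, 0.320996)
Σ over m = (-0.125781, -0.000000); ×(4π/15) → (-0.105374, -0.000000). Real part: -0.105374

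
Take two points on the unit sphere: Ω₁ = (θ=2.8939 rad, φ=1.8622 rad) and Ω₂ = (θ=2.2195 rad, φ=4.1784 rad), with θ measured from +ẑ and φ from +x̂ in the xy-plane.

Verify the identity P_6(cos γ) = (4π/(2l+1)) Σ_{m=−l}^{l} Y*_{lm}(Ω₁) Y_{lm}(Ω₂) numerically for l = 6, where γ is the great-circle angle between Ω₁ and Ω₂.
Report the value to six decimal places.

Term-by-term m-sum for l=6 (normalisation 4π/13 = 0.966644):
  m=-6: Y*=+0.000019-0.000103i  Y=+0.123451+0.007706i  product +0.000003-0.000013i
  m=-5: Y*=+0.001428-0.000163i  Y=+0.147600+0.289389i  product +0.000258+0.000389i
  m=-4: Y*=+0.004745+0.011063i  Y=-0.232294+0.366301i  product -0.005155-0.000832i
  m=-3: Y*=-0.052386+0.043819i  Y=-0.202028-0.006299i  product +0.010859-0.008523i
  m=-2: Y*=-0.216310-0.142589i  Y=+0.116962+0.212671i  product +0.005024-0.062680i
  m=-1: Y*=+0.167538-0.558568i  Y=-0.156832+0.265237i  product +0.121878+0.132038i
  m=+0: Y*=+0.458810-0.000000i  Y=+0.164767+0.000000i  product +0.075597+0.000000i
  m=+1: Y*=-0.167538-0.558568i  Y=+0.156832+0.265237i  product +0.121878-0.132038i
  m=+2: Y*=-0.216310+0.142589i  Y=+0.116962-0.212671i  product +0.005024+0.062680i
  m=+3: Y*=+0.052386+0.043819i  Y=+0.202028-0.006299i  product +0.010859+0.008523i
  m=+4: Y*=+0.004745-0.011063i  Y=-0.232294-0.366301i  product -0.005155+0.000832i
  m=+5: Y*=-0.001428-0.000163i  Y=-0.147600+0.289389i  product +0.000258-0.000389i
  m=+6: Y*=+0.000019+0.000103i  Y=+0.123451-0.007706i  product +0.000003+0.000013i
Total Σ_m = +0.341333-0.000000i. Multiply by 0.966644: +0.329947-0.000000i. P_6(cos γ) = 0.329947

0.329947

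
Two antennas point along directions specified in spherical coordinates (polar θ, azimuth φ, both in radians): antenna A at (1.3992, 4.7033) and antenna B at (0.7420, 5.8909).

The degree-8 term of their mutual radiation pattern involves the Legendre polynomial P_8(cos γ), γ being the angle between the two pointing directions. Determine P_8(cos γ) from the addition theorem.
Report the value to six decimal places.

Addition theorem: P_8(cos γ) = (4π/17) Σ_m Y*_{lm}(Ω₁) Y_{lm}(Ω₂), m = −8…8:
  [-8]  conj(Y_{8,-8})(Ω₁) = +0.456683-0.033265i ; Y_{8,-8}(Ω₂) = -0.022414+0.000074i ; Δ = -0.010234+0.000779i
  [-7]  conj(Y_{8,-7})(Ω₁) = +0.020181+0.316770i ; Y_{8,-7}(Ω₂) = -0.090245+0.037687i ; Δ = -0.013759-0.027826i
  [-6]  conj(Y_{8,-6})(Ω₁) = +0.193508-0.010563i ; Y_{8,-6}(Ω₂) = -0.180782+0.181682i ; Δ = -0.033064+0.037067i
  [-5]  conj(Y_{8,-5})(Ω₁) = +0.015012+0.330109i ; Y_{8,-5}(Ω₂) = -0.165641+0.402244i ; Δ = -0.135271-0.048641i
  [-4]  conj(Y_{8,-4})(Ω₁) = +0.094690-0.003444i ; Y_{8,-4}(Ω₂) = +0.000708+0.427684i ; Δ = +0.001540+0.040495i
  [-3]  conj(Y_{8,-3})(Ω₁) = +0.008850+0.324471i ; Y_{8,-3}(Ω₂) = +0.029493+0.070953i ; Δ = -0.022761+0.010198i
  [-2]  conj(Y_{8,-2})(Ω₁) = +0.048790-0.000887i ; Y_{8,-2}(Ω₂) = -0.244776-0.244371i ; Δ = -0.012159-0.011706i
  [-1]  conj(Y_{8,-1})(Ω₁) = +0.002901+0.319211i ; Y_{8,-1}(Ω₂) = -0.235618-0.097482i ; Δ = +0.030434-0.075494i
  [+0]  conj(Y_{8,0})(Ω₁) = +0.035076-0.000000i ; Y_{8,0}(Ω₂) = +0.275483+0.000000i ; Δ = +0.009663+0.000000i
  [+1]  conj(Y_{8,1})(Ω₁) = -0.002901+0.319211i ; Y_{8,1}(Ω₂) = +0.235618-0.097482i ; Δ = +0.030434+0.075494i
  [+2]  conj(Y_{8,2})(Ω₁) = +0.048790+0.000887i ; Y_{8,2}(Ω₂) = -0.244776+0.244371i ; Δ = -0.012159+0.011706i
  [+3]  conj(Y_{8,3})(Ω₁) = -0.008850+0.324471i ; Y_{8,3}(Ω₂) = -0.029493+0.070953i ; Δ = -0.022761-0.010198i
  [+4]  conj(Y_{8,4})(Ω₁) = +0.094690+0.003444i ; Y_{8,4}(Ω₂) = +0.000708-0.427684i ; Δ = +0.001540-0.040495i
  [+5]  conj(Y_{8,5})(Ω₁) = -0.015012+0.330109i ; Y_{8,5}(Ω₂) = +0.165641+0.402244i ; Δ = -0.135271+0.048641i
  [+6]  conj(Y_{8,6})(Ω₁) = +0.193508+0.010563i ; Y_{8,6}(Ω₂) = -0.180782-0.181682i ; Δ = -0.033064-0.037067i
  [+7]  conj(Y_{8,7})(Ω₁) = -0.020181+0.316770i ; Y_{8,7}(Ω₂) = +0.090245+0.037687i ; Δ = -0.013759+0.027826i
  [+8]  conj(Y_{8,8})(Ω₁) = +0.456683+0.033265i ; Y_{8,8}(Ω₂) = -0.022414-0.000074i ; Δ = -0.010234-0.000779i
Accumulated sum -0.380886+0.000000i; after 4π/(2l+1) scaling, -0.281551+0.000000i ⇒ P_8 = -0.281551

-0.281551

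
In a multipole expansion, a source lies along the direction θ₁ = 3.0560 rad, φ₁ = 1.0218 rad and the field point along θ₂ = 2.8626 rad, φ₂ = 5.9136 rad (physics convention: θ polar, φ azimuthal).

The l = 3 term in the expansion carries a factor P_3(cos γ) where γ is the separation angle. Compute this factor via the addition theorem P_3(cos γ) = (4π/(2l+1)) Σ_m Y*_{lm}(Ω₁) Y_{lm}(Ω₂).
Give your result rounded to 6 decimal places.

0.782776

Expand P_3 via completeness: Σ_{m} conj(Y_{3,m}) at Ω₁ times Y_{3,m} at Ω₂ —
  [-3]  conj(Y_{3,-3})(Ω₁) = -0.00026 + 0.00002j ; Y_{3,-3}(Ω₂) = 0.00388 + 0.00780j ; Δ = -0.00000 - 0.00000j
  [-2]  conj(Y_{3,-2})(Ω₁) = 0.00339 - 0.00663j ; Y_{3,-2}(Ω₂) = -0.05506 - 0.05019j ; Δ = -0.00052 + 0.00019j
  [-1]  conj(Y_{3,-1})(Ω₁) = 0.05714 + 0.09341j ; Y_{3,-1}(Ω₂) = 0.30049 + 0.11641j ; Δ = 0.00630 + 0.03472j
  [+0]  conj(Y_{3,0})(Ω₁) = -0.73003 + 0.00000j ; Y_{3,0}(Ω₂) = -0.58146 + 0.00000j ; Δ = 0.42449 + 0.00000j
  [+1]  conj(Y_{3,1})(Ω₁) = -0.05714 + 0.09341j ; Y_{3,1}(Ω₂) = -0.30049 + 0.11641j ; Δ = 0.00630 - 0.03472j
  [+2]  conj(Y_{3,2})(Ω₁) = 0.00339 + 0.00663j ; Y_{3,2}(Ω₂) = -0.05506 + 0.05019j ; Δ = -0.00052 - 0.00019j
  [+3]  conj(Y_{3,3})(Ω₁) = 0.00026 + 0.00002j ; Y_{3,3}(Ω₂) = -0.00388 + 0.00780j ; Δ = -0.00000 + 0.00000j
Accumulated sum 0.43604 + 0.00000j; after 4π/(2l+1) scaling, 0.78278 + 0.00000j ⇒ P_3 = 0.782776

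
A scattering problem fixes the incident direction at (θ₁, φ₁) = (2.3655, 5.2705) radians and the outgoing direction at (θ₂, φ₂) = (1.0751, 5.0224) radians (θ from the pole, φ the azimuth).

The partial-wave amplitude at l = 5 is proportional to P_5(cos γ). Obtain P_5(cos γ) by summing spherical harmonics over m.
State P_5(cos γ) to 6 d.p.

Summing Y*_{l m}(θ₁,φ₁)·Y_{l m}(θ₂,φ₂) over m ∈ [−5, 5]; prefactor 4π/(2·5+1) = 1.142397:
  m=-5: Y*=+0.026920+0.073510i  Y=+0.244381+0.005069i  product +0.006206+0.018101i
  m=-4: Y*=+0.154959-0.198985i  Y=+0.135736-0.395310i  product -0.057627-0.088266i
  m=-3: Y*=-0.423865-0.044043i  Y=-0.195575-0.145846i  product +0.076474+0.070433i
  m=-2: Y*=+0.137569+0.281494i  Y=+0.163098-0.116442i  product +0.055215+0.029892i
  m=-1: Y*=-0.081157+0.129992i  Y=-0.093896-0.293112i  product +0.045722+0.011582i
  m=+0: Y*=+0.359696-0.000000i  Y=+0.132833+0.000000i  product +0.047779+0.000000i
  m=+1: Y*=+0.081157+0.129992i  Y=+0.093896-0.293112i  product +0.045722-0.011582i
  m=+2: Y*=+0.137569-0.281494i  Y=+0.163098+0.116442i  product +0.055215-0.029892i
  m=+3: Y*=+0.423865-0.044043i  Y=+0.195575-0.145846i  product +0.076474-0.070433i
  m=+4: Y*=+0.154959+0.198985i  Y=+0.135736+0.395310i  product -0.057627+0.088266i
  m=+5: Y*=-0.026920+0.073510i  Y=-0.244381+0.005069i  product +0.006206-0.018101i
Σ over m = +0.299759-0.000000i; ×(4π/11) → +0.342444-0.000000i. Real part: 0.342444

0.342444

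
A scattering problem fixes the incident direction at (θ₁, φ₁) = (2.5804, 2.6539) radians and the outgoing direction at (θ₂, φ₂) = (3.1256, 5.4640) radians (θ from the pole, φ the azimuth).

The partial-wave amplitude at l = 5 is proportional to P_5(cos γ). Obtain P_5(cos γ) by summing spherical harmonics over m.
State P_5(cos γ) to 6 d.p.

Expand P_5 via completeness: Σ_{m} conj(Y_{5,m}) at Ω₁ times Y_{5,m} at Ω₂ —
  term(m=-5) = 0.00000 - 0.00000j   from Y*(Ω₁)=0.01512 + 0.01281j, Y(Ω₂)=-0.00000 - 0.00000j
  term(m=-4) = 0.00000 + 0.00000j   from Y*(Ω₁)=0.03697 + 0.09257j, Y(Ω₂)=0.00000 + 0.00000j
  term(m=-3) = -0.00000 - 0.00000j   from Y*(Ω₁)=-0.03056 + 0.28260j, Y(Ω₂)=-0.00001 + 0.00001j
  term(m=-2) = 0.00032 + 0.00025j   from Y*(Ω₁)=-0.26218 + 0.38703j, Y(Ω₂)=0.00006 - 0.00086j
  term(m=-1) = -0.01157 - 0.00398j   from Y*(Ω₁)=-0.26414 + 0.14011j, Y(Ω₂)=0.02795 + 0.02991j
  term(m=+0) = -0.25954 + 0.00000j   from Y*(Ω₁)=0.27794 + 0.00000j, Y(Ω₂)=-0.93381 + 0.00000j
  term(m=+1) = -0.01157 + 0.00398j   from Y*(Ω₁)=0.26414 + 0.14011j, Y(Ω₂)=-0.02795 + 0.02991j
  term(m=+2) = 0.00032 - 0.00025j   from Y*(Ω₁)=-0.26218 - 0.38703j, Y(Ω₂)=0.00006 + 0.00086j
  term(m=+3) = -0.00000 + 0.00000j   from Y*(Ω₁)=0.03056 + 0.28260j, Y(Ω₂)=0.00001 + 0.00001j
  term(m=+4) = 0.00000 - 0.00000j   from Y*(Ω₁)=0.03697 - 0.09257j, Y(Ω₂)=0.00000 - 0.00000j
  term(m=+5) = 0.00000 + 0.00000j   from Y*(Ω₁)=-0.01512 + 0.01281j, Y(Ω₂)=0.00000 - 0.00000j
Accumulated sum -0.28206 + 0.00000j; after 4π/(2l+1) scaling, -0.32222 + 0.00000j ⇒ P_5 = -0.322221

-0.322221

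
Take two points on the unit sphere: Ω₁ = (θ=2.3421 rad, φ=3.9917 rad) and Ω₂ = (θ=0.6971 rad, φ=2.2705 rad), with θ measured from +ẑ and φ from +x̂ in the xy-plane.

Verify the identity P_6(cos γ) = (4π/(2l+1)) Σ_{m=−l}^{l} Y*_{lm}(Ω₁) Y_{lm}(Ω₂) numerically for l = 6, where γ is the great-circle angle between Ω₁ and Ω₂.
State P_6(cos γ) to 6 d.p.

Addition theorem: P_6(cos γ) = (4π/13) Σ_m Y*_{lm}(Ω₁) Y_{lm}(Ω₂), m = −6…6:
  m=-6: 0.02485 - 0.06075j × 0.01663 - 0.02945j = -0.00138 - 0.00174j  (running Σ = -0.00138 - 0.00174j)
  m=-5: -0.09850 - 0.19789j × 0.04889 + 0.13111j = 0.02113 - 0.02259j  (running Σ = 0.01975 - 0.02433j)
  m=-4: -0.39606 - 0.10487j × -0.31203 - 0.11135j = 0.11190 + 0.07682j  (running Σ = 0.13166 + 0.05249j)
  m=-3: -0.32585 + 0.21878j × 0.39561 - 0.23090j = -0.07840 + 0.16179j  (running Σ = 0.05326 + 0.21428j)
  m=-2: -0.00098 + 0.00750j × -0.04172 + 0.24103j = -0.00177 - 0.00055j  (running Σ = 0.05150 + 0.21373j)
  m=-1: -0.24264 - 0.27627j × 0.16087 + 0.19111j = 0.01376 - 0.09081j  (running Σ = 0.06526 + 0.12292j)
  m=0: -0.11770 + 0.00000j × -0.33078 + 0.00000j = 0.03893 + 0.00000j  (running Σ = 0.10419 + 0.12292j)
  m=1: 0.24264 - 0.27627j × -0.16087 + 0.19111j = 0.01376 + 0.09081j  (running Σ = 0.11795 + 0.21373j)
  m=2: -0.00098 - 0.00750j × -0.04172 - 0.24103j = -0.00177 + 0.00055j  (running Σ = 0.11619 + 0.21428j)
  m=3: 0.32585 + 0.21878j × -0.39561 - 0.23090j = -0.07840 - 0.16179j  (running Σ = 0.03779 + 0.05249j)
  m=4: -0.39606 + 0.10487j × -0.31203 + 0.11135j = 0.11190 - 0.07682j  (running Σ = 0.14969 - 0.02433j)
  m=5: 0.09850 - 0.19789j × -0.04889 + 0.13111j = 0.02113 + 0.02259j  (running Σ = 0.17082 - 0.00174j)
  m=6: 0.02485 + 0.06075j × 0.01663 + 0.02945j = -0.00138 + 0.00174j  (running Σ = 0.16945 - 0.00000j)
Accumulated sum 0.16945 - 0.00000j; after 4π/(2l+1) scaling, 0.16380 - 0.00000j ⇒ P_6 = 0.163797

0.163797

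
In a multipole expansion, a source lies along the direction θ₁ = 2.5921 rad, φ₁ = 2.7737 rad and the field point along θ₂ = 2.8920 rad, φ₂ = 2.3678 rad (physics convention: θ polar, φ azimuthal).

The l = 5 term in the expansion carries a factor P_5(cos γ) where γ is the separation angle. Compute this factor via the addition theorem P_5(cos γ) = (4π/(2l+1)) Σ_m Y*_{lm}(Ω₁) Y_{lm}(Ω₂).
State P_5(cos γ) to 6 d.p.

0.321385

Addition theorem: P_5(cos γ) = (4π/11) Σ_m Y*_{lm}(Ω₁) Y_{lm}(Ω₂), m = −5…5:
  term(m=-5) = -0.000003+0.000007i   from Y*(Ω₁)=+0.004787+0.017385i, Y(Ω₂)=+0.000319+0.000284i
  term(m=-4) = -0.000026+0.000492i   from Y*(Ω₁)=-0.009224+0.092656i, Y(Ω₂)=+0.005289-0.000246i
  term(m=-3) = +0.003671+0.009960i   from Y*(Ω₁)=-0.123052+0.243984i, Y(Ω₂)=+0.026496-0.028408i
  term(m=-2) = +0.058367+0.061533i   from Y*(Ω₁)=-0.345334+0.312662i, Y(Ω₂)=-0.004225-0.182010i
  term(m=-1) = +0.149096+0.064076i   from Y*(Ω₁)=-0.300485+0.115819i, Y(Ω₂)=-0.360444-0.352173i
  term(m=+0) = -0.140884+0.000000i   from Y*(Ω₁)=+0.258038-0.000000i, Y(Ω₂)=-0.545980+0.000000i
  term(m=+1) = +0.149096-0.064076i   from Y*(Ω₁)=+0.300485+0.115819i, Y(Ω₂)=+0.360444-0.352173i
  term(m=+2) = +0.058367-0.061533i   from Y*(Ω₁)=-0.345334-0.312662i, Y(Ω₂)=-0.004225+0.182010i
  term(m=+3) = +0.003671-0.009960i   from Y*(Ω₁)=+0.123052+0.243984i, Y(Ω₂)=-0.026496-0.028408i
  term(m=+4) = -0.000026-0.000492i   from Y*(Ω₁)=-0.009224-0.092656i, Y(Ω₂)=+0.005289+0.000246i
  term(m=+5) = -0.000003-0.000007i   from Y*(Ω₁)=-0.004787+0.017385i, Y(Ω₂)=-0.000319+0.000284i
Σ over m = +0.281325+0.000000i; ×(4π/11) → +0.321385+0.000000i. Real part: 0.321385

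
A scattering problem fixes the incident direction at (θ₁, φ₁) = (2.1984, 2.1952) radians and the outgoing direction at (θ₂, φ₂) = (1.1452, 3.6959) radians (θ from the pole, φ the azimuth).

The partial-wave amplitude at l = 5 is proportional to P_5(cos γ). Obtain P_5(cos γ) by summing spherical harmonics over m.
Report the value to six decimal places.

-0.298966

Expand P_5 via completeness: Σ_{m} conj(Y_{5,m}) at Ω₁ times Y_{5,m} at Ω₂ —
  m=-5: -0.00316 - 0.16124j × 0.27121 + 0.10521j = 0.01611 - 0.04406j  (running Σ = 0.01611 - 0.04406j)
  m=-4: 0.29587 - 0.22212j × -0.25117 - 0.33286j = -0.14825 - 0.04269j  (running Σ = -0.13214 - 0.08675j)
  m=-3: 0.36837 + 0.11493j × 0.01284 + 0.13901j = -0.01125 + 0.05268j  (running Σ = -0.14339 - 0.03407j)
  m=-2: 0.00711 + 0.02130j × -0.12647 + 0.25386j = -0.00631 - 0.00089j  (running Σ = -0.14969 - 0.03496j)
  m=-1: 0.20166 - 0.27986j × 0.19253 - 0.11918j = 0.00547 - 0.07792j  (running Σ = -0.14422 - 0.11287j)
  m=0: 0.11307 + 0.00000j × 0.23652 + 0.00000j = 0.02674 + 0.00000j  (running Σ = -0.11748 - 0.11287j)
  m=1: -0.20166 - 0.27986j × -0.19253 - 0.11918j = 0.00547 + 0.07792j  (running Σ = -0.11201 - 0.03496j)
  m=2: 0.00711 - 0.02130j × -0.12647 - 0.25386j = -0.00631 + 0.00089j  (running Σ = -0.11831 - 0.03407j)
  m=3: -0.36837 + 0.11493j × -0.01284 + 0.13901j = -0.01125 - 0.05268j  (running Σ = -0.12956 - 0.08675j)
  m=4: 0.29587 + 0.22212j × -0.25117 + 0.33286j = -0.14825 + 0.04269j  (running Σ = -0.27781 - 0.04406j)
  m=5: 0.00316 - 0.16124j × -0.27121 + 0.10521j = 0.01611 + 0.04406j  (running Σ = -0.26170 - 0.00000j)
Σ over m = -0.26170 - 0.00000j; ×(4π/11) → -0.29897 - 0.00000j. Real part: -0.298966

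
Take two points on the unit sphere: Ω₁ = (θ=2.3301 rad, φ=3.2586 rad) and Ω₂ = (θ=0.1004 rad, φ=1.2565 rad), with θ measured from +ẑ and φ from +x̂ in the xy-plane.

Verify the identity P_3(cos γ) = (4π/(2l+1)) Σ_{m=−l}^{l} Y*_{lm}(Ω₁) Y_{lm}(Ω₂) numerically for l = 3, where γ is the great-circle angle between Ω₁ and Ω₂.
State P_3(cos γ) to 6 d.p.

0.157886

Summing Y*_{l m}(θ₁,φ₁)·Y_{l m}(θ₂,φ₂) over m ∈ [−3, 3]; prefactor 4π/(2·3+1) = 1.795196:
  term(m=-3) = +0.000064-0.000018i   from Y*(Ω₁)=-0.149495-0.054743i, Y(Ω₂)=-0.000340+0.000247i
  term(m=-2) = +0.002459+0.002872i   from Y*(Ω₁)=-0.360038-0.085827i, Y(Ω₂)=-0.008263-0.006007i
  term(m=-1) = -0.017172+0.037314i   from Y*(Ω₁)=-0.318846-0.037479i, Y(Ω₂)=+0.039554-0.121677i
  term(m=+0) = +0.117245+0.000000i   from Y*(Ω₁)=+0.161954-0.000000i, Y(Ω₂)=+0.723943+0.000000i
  term(m=+1) = -0.017172-0.037314i   from Y*(Ω₁)=+0.318846-0.037479i, Y(Ω₂)=-0.039554-0.121677i
  term(m=+2) = +0.002459-0.002872i   from Y*(Ω₁)=-0.360038+0.085827i, Y(Ω₂)=-0.008263+0.006007i
  term(m=+3) = +0.000064+0.000018i   from Y*(Ω₁)=+0.149495-0.054743i, Y(Ω₂)=+0.000340+0.000247i
Σ over m = +0.087949+0.000000i; ×(4π/7) → +0.157886+0.000000i. Real part: 0.157886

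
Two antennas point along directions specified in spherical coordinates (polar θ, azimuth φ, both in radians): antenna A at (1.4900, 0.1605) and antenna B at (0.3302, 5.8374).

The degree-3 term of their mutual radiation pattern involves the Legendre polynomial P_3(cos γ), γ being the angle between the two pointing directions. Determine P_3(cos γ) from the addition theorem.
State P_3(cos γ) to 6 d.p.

Summing Y*_{l m}(θ₁,φ₁)·Y_{l m}(θ₂,φ₂) over m ∈ [−3, 3]; prefactor 4π/(2·3+1) = 1.795196:
  [-3]  conj(Y_{3,-3})(Ω₁) = 0.36618 + 0.19134j ; Y_{3,-3}(Ω₂) = 0.00329 + 0.01384j ; Δ = -0.00144 + 0.00570j
  [-2]  conj(Y_{3,-2})(Ω₁) = 0.07776 + 0.02586j ; Y_{3,-2}(Ω₂) = 0.06385 + 0.07908j ; Δ = 0.00292 + 0.00780j
  [-1]  conj(Y_{3,-1})(Ω₁) = -0.30763 - 0.04980j ; Y_{3,-1}(Ω₂) = 0.32848 + 0.15697j ; Δ = -0.09323 - 0.06465j
  [+0]  conj(Y_{3,0})(Ω₁) = -0.08937 + 0.00000j ; Y_{3,0}(Ω₂) = 0.52048 + 0.00000j ; Δ = -0.04652 + 0.00000j
  [+1]  conj(Y_{3,1})(Ω₁) = 0.30763 - 0.04980j ; Y_{3,1}(Ω₂) = -0.32848 + 0.15697j ; Δ = -0.09323 + 0.06465j
  [+2]  conj(Y_{3,2})(Ω₁) = 0.07776 - 0.02586j ; Y_{3,2}(Ω₂) = 0.06385 - 0.07908j ; Δ = 0.00292 - 0.00780j
  [+3]  conj(Y_{3,3})(Ω₁) = -0.36618 + 0.19134j ; Y_{3,3}(Ω₂) = -0.00329 + 0.01384j ; Δ = -0.00144 - 0.00570j
Total Σ_m = -0.23003 - 0.00000j. Multiply by 1.795196: -0.41295 - 0.00000j. P_3(cos γ) = -0.412948

-0.412948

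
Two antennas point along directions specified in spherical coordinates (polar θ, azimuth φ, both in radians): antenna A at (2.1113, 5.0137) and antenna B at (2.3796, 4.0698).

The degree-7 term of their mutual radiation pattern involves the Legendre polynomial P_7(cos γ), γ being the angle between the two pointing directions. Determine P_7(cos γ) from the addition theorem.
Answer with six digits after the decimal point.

Addition theorem: P_7(cos γ) = (4π/15) Σ_m Y*_{lm}(Ω₁) Y_{lm}(Ω₂), m = −7…7:
  m=-7: Y*=-0.146294-0.087371i  Y=-0.036518+0.007947i  product +0.006037+0.002028i
  m=-6: Y*=-0.089859+0.371914i  Y=-0.110753-0.095957i  product +0.045640-0.032568i
  m=-5: Y*=+0.414476-0.026663i  Y=+0.023810-0.333125i  product +0.000986-0.138707i
  m=-4: Y*=-0.032261-0.084288i  Y=+0.385937-0.248047i  product -0.033358-0.024527i
  m=-3: Y*=+0.243872-0.191966i  Y=+0.260230+0.097052i  product +0.082093-0.026287i
  m=-2: Y*=-0.199952-0.137565i  Y=-0.051674-0.175972i  product -0.013875+0.042294i
  m=-1: Y*=+0.065101-0.209481i  Y=+0.222851-0.297701i  product -0.047855-0.066064i
  m=+0: Y*=-0.273513-0.000000i  Y=-0.075945+0.000000i  product +0.020772+0.000000i
  m=+1: Y*=-0.065101-0.209481i  Y=-0.222851-0.297701i  product -0.047855+0.066064i
  m=+2: Y*=-0.199952+0.137565i  Y=-0.051674+0.175972i  product -0.013875-0.042294i
  m=+3: Y*=-0.243872-0.191966i  Y=-0.260230+0.097052i  product +0.082093+0.026287i
  m=+4: Y*=-0.032261+0.084288i  Y=+0.385937+0.248047i  product -0.033358+0.024527i
  m=+5: Y*=-0.414476-0.026663i  Y=-0.023810-0.333125i  product +0.000986+0.138707i
  m=+6: Y*=-0.089859-0.371914i  Y=-0.110753+0.095957i  product +0.045640+0.032568i
  m=+7: Y*=+0.146294-0.087371i  Y=+0.036518+0.007947i  product +0.006037-0.002028i
Total Σ_m = +0.100108+0.000000i. Multiply by 0.837758: +0.083866+0.000000i. P_7(cos γ) = 0.083866

0.083866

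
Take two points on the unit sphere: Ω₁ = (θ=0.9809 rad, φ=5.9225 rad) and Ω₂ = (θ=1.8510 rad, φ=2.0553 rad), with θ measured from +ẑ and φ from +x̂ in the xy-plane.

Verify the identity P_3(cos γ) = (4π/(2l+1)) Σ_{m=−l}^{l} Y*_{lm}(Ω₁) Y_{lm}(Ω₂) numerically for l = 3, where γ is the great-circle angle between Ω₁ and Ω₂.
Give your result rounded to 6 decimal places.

Summing Y*_{l m}(θ₁,φ₁)·Y_{l m}(θ₂,φ₂) over m ∈ [−3, 3]; prefactor 4π/(2·3+1) = 1.795196:
  m=-3: (0.112413, -0.211394) × (0.367743, 0.043330) = (0.050499, -0.072868)  (running Σ = (0.050499, -0.072868))
  m=-2: (0.294793, -0.259269) × (0.147766, -0.215162) = (-0.012224, -0.101739)  (running Σ = (0.038274, -0.174607))
  m=-1: (0.137503, -0.051864) × (0.089339, 0.169734) = (0.021088, 0.018706)  (running Σ = (0.059362, -0.155902))
  m=0: (-0.301583, -0.000000) × (0.270142, 0.000000) = (-0.081470, -0.000000)  (running Σ = (-0.022108, -0.155902))
  m=1: (-0.137503, -0.051864) × (-0.089339, 0.169734) = (0.021088, -0.018706)  (running Σ = (-0.001021, -0.174607))
  m=2: (0.294793, 0.259269) × (0.147766, 0.215162) = (-0.012224, 0.101739)  (running Σ = (-0.013245, -0.072868))
  m=3: (-0.112413, -0.211394) × (-0.367743, 0.043330) = (0.050499, 0.072868)  (running Σ = (0.037254, 0.000000))
Accumulated sum (0.037254, 0.000000); after 4π/(2l+1) scaling, (0.066878, 0.000000) ⇒ P_3 = 0.066878

0.066878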